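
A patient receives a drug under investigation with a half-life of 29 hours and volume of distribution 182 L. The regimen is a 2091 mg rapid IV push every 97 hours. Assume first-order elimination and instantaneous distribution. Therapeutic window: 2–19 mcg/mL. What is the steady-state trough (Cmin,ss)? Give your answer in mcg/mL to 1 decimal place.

1.3 mcg/mL

τ/t½ = 97/29 ≈ 3.3448, so fraction remaining f = (1/2)^(97/29) ≈ 0.0984.
At steady state, accumulation factor R = 1/(1 − e^(−kτ)) ≈ 1.1091.
Single-dose peak C₀ = D/Vd = 2091/182 ≈ 11.489 mcg/mL.
Steady-state peak Cmax,ss = C₀·R ≈ 11.489 × 1.1091 ≈ 12.742 mcg/mL.
One interval later, Cmin,ss = Cmax,ss·e^(−kτ) ≈ 12.742 × 0.0984 ≈ 1.254 mcg/mL.
Trough 1.3 mcg/mL vs MEC 2 mcg/mL: subtherapeutic.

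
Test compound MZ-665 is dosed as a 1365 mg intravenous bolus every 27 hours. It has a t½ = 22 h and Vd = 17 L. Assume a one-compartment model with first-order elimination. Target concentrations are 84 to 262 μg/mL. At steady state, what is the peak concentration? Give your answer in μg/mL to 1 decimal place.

140.2 μg/mL

Over one 27-h interval, 27/22 ≈ 1.2273 half-lives elapse, leaving f ≈ 0.4271 of each dose.
Accumulation ratio R = 1/(1 − f) ≈ 1/0.5729 ≈ 1.7455.
Single-dose peak C₀ = D/Vd = 1365/17 ≈ 80.294 μg/mL.
Steady-state peak Cmax,ss = C₀·R ≈ 80.294 × 1.7455 ≈ 140.153 μg/mL.
Peak 140.2 μg/mL vs MTC 262 μg/mL: below toxic threshold.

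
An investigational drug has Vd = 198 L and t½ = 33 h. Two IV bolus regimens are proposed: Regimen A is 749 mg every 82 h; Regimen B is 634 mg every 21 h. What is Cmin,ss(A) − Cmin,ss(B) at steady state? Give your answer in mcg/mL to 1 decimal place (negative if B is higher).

Regimen A: f = (1/2)^(82/33) ≈ 0.1786; Cmin,ss = (749/198)·f/(1−f) ≈ 0.823 mcg/mL.
Regimen B: f = (1/2)^(21/33) ≈ 0.6433; Cmin,ss = (634/198)·f/(1−f) ≈ 5.775 mcg/mL.
Difference ≈ 0.823 − 5.775 ≈ -4.952 mcg/mL.

-5.0 mcg/mL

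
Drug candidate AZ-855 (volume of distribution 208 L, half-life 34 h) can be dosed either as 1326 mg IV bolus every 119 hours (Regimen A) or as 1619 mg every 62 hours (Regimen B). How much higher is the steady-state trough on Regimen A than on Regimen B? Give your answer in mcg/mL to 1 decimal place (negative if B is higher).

Regimen A: f = (1/2)^(119/34) ≈ 0.0884; Cmin,ss = (1326/208)·f/(1−f) ≈ 0.618 mcg/mL.
Regimen B: f = (1/2)^(62/34) ≈ 0.2825; Cmin,ss = (1619/208)·f/(1−f) ≈ 3.065 mcg/mL.
Difference ≈ 0.618 − 3.065 ≈ -2.447 mcg/mL.

-2.4 mcg/mL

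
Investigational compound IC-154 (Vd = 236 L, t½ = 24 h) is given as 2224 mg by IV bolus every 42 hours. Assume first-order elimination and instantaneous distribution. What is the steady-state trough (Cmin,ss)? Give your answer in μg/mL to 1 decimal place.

Over one 42-h interval, 42/24 ≈ 1.75 half-lives elapse, leaving f ≈ 0.2973 of each dose.
Each bolus raises the concentration by D/Vd = 2224/236 ≈ 9.424 μg/mL.
Steady-state trough Cmin,ss = C₀·f/(1−f) ≈ 9.424 × 0.2973/0.7027 ≈ 3.987 μg/mL.

4.0 μg/mL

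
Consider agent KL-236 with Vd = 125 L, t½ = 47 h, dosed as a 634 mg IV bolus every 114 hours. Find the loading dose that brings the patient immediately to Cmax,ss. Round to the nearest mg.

779 mg

f = (1/2)^(114/47) ≈ 0.186141; accumulation ratio R = 1/(1−f) ≈ 1.22871.
Loading dose to hit Cmax,ss on first dose: D_load = D_maint·R ≈ 634 × 1.22871 ≈ 779.00 mg.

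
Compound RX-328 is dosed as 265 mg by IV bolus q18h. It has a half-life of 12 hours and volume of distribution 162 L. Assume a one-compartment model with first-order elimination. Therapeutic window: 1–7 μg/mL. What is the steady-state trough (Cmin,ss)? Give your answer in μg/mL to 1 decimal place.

τ/t½ = 18/12 ≈ 1.5, so fraction remaining f = (1/2)^(18/12) ≈ 0.3536.
Accumulation ratio R = 1/(1 − f) ≈ 1/0.6464 ≈ 1.5470.
Single-dose peak C₀ = D/Vd = 265/162 ≈ 1.636 μg/mL.
Cmax,ss = C₀/(1 − f) ≈ 1.636/0.6464 ≈ 2.531 μg/mL.
One interval later, Cmin,ss = Cmax,ss·e^(−kτ) ≈ 2.531 × 0.3536 ≈ 0.895 μg/mL.
Trough 0.9 μg/mL vs MEC 1 μg/mL: subtherapeutic.

0.9 μg/mL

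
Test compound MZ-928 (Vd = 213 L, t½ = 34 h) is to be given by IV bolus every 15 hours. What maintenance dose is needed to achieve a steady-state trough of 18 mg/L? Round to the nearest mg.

1371 mg

τ/t½ = 15/34 ≈ 0.44118, so f = (1/2)^(15/34) ≈ 0.736534.
Cmin,ss = (D/Vd)·f/(1−f), so D = Cmin,ss·Vd·(1−f)/f.
D = 18 × 213 × (1−f)/f ≈ 18 × 213 × 0.35771 ≈ 1371.46 mg.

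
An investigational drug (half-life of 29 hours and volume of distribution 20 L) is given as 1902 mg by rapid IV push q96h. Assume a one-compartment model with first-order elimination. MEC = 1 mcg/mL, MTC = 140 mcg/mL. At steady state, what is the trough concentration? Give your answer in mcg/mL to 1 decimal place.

k = ln2/t½ = ln2/29 ≈ 0.023902 h⁻¹; fraction remaining f = e^(−kτ) = e^(−0.023902×96) ≈ 0.1008.
At steady state, accumulation factor R = 1/(1 − e^(−kτ)) ≈ 1.1121.
Single-dose peak C₀ = D/Vd = 1902/20 ≈ 95.100 mcg/mL.
Cmax,ss = C₀/(1 − f) ≈ 95.100/0.8992 ≈ 105.761 mcg/mL.
One interval later, Cmin,ss = Cmax,ss·e^(−kτ) ≈ 105.761 × 0.1008 ≈ 10.661 mcg/mL.
Trough 10.7 mcg/mL vs MEC 1 mcg/mL: adequate.

10.7 mcg/mL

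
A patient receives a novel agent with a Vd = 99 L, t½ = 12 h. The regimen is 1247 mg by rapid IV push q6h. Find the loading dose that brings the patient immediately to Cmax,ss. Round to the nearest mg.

f = (1/2)^(6/12) ≈ 0.707107; accumulation ratio R = 1/(1−f) ≈ 3.41422.
Loading dose to hit Cmax,ss on first dose: D_load = D_maint·R ≈ 1247 × 3.41422 ≈ 4257.53 mg.

4258 mg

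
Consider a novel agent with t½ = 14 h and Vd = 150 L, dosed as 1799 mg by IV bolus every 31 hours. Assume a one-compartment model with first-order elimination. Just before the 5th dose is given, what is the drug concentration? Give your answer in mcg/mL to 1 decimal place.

f = (1/2)^(τ/t½) = (1/2)^(31/14) ≈ 0.2155.
C₀ = D/Vd = 1799/150 ≈ 11.993 mcg/mL.
Before the 5th dose, 4 doses have been given. Superposition: Cmin = C₀·(f + f² + … + f^4).
≈ 11.993 × (0.2155 + 0.0464 + 0.0100 + 0.0022) ≈ 11.993 × 0.2741 ≈ 3.287 mcg/mL.

3.3 mcg/mL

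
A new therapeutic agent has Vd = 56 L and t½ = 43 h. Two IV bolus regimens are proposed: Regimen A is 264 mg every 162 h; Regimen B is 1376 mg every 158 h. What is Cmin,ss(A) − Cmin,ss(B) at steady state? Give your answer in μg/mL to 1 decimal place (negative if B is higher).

-1.7 μg/mL

Regimen A: f = (1/2)^(162/43) ≈ 0.0734; Cmin,ss = (264/56)·f/(1−f) ≈ 0.373 μg/mL.
Regimen B: f = (1/2)^(158/43) ≈ 0.0783; Cmin,ss = (1376/56)·f/(1−f) ≈ 2.087 μg/mL.
Difference ≈ 0.373 − 2.087 ≈ -1.714 μg/mL.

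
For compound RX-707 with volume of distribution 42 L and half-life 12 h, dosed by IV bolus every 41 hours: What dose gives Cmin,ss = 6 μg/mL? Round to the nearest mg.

τ/t½ = 41/12 ≈ 3.4167, so f = (1/2)^(41/12) ≈ 0.093644.
Cmin,ss = (D/Vd)·f/(1−f), so D = Cmin,ss·Vd·(1−f)/f.
D = 6 × 42 × (1−f)/f ≈ 6 × 42 × 9.67874 ≈ 2439.04 mg.

2439 mg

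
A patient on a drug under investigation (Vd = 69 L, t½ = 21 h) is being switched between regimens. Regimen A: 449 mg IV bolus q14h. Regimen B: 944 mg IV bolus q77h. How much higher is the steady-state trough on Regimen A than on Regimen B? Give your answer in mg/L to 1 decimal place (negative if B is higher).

9.9 mg/L

Regimen A: f = (1/2)^(14/21) ≈ 0.6300; Cmin,ss = (449/69)·f/(1−f) ≈ 11.080 mg/L.
Regimen B: f = (1/2)^(77/21) ≈ 0.0787; Cmin,ss = (944/69)·f/(1−f) ≈ 1.169 mg/L.
Difference ≈ 11.080 − 1.169 ≈ 9.911 mg/L.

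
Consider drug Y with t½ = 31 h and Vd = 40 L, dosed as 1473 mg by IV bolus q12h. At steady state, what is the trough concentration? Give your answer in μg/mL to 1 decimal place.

119.7 μg/mL

k = ln2/t½ = ln2/31 ≈ 0.022360 h⁻¹; fraction remaining f = e^(−kτ) = e^(−0.022360×12) ≈ 0.7647.
Accumulation ratio R = 1/(1 − f) ≈ 1/0.2353 ≈ 4.2499.
Single-dose peak C₀ = D/Vd = 1473/40 ≈ 36.825 μg/mL.
Steady-state peak Cmax,ss = C₀·R ≈ 36.825 × 4.2499 ≈ 156.503 μg/mL.
Steady-state trough Cmin,ss = Cmax,ss·f ≈ 156.503 × 0.7647 ≈ 119.678 μg/mL.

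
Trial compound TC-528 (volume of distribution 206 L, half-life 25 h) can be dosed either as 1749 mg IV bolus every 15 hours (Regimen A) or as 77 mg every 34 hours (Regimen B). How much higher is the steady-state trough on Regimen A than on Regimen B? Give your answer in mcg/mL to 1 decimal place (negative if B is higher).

16.2 mcg/mL

Regimen A: f = (1/2)^(15/25) ≈ 0.6598; Cmin,ss = (1749/206)·f/(1−f) ≈ 16.466 mcg/mL.
Regimen B: f = (1/2)^(34/25) ≈ 0.3896; Cmin,ss = (77/206)·f/(1−f) ≈ 0.239 mcg/mL.
Difference ≈ 16.466 − 0.239 ≈ 16.227 mcg/mL.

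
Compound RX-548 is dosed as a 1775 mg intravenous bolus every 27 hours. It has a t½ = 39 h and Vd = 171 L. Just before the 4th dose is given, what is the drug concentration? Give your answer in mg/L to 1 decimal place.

f = (1/2)^(τ/t½) = (1/2)^(27/39) ≈ 0.6189.
C₀ = D/Vd = 1775/171 ≈ 10.380 mg/L.
Before the 4th dose, 3 doses have been given. Superposition: Cmin = C₀·(f + f² + … + f^3).
≈ 10.380 × (0.6189 + 0.3830 + 0.2371) ≈ 10.380 × 1.2390 ≈ 12.861 mg/L.

12.9 mg/L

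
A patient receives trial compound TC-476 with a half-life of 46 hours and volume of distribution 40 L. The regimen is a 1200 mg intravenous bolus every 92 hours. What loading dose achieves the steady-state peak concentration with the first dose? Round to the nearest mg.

1600 mg

f = (1/2)^(92/46) ≈ 0.250000; accumulation ratio R = 1/(1−f) ≈ 1.33333.
Loading dose to hit Cmax,ss on first dose: D_load = D_maint·R ≈ 1200 × 1.33333 ≈ 1600.00 mg.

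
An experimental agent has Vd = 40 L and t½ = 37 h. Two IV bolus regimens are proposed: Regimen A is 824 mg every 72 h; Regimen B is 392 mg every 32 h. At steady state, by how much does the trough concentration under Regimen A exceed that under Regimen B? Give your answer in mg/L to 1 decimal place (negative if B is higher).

Regimen A: f = (1/2)^(72/37) ≈ 0.2595; Cmin,ss = (824/40)·f/(1−f) ≈ 7.219 mg/L.
Regimen B: f = (1/2)^(32/37) ≈ 0.5491; Cmin,ss = (392/40)·f/(1−f) ≈ 11.934 mg/L.
Difference ≈ 7.219 − 11.934 ≈ -4.715 mg/L.

-4.7 mg/L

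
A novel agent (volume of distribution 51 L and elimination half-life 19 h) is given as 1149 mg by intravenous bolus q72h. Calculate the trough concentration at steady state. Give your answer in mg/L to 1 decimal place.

Over one 72-h interval, 72/19 ≈ 3.7895 half-lives elapse, leaving f ≈ 0.0723 of each dose.
Accumulation ratio R = 1/(1 − f) ≈ 1/0.9277 ≈ 1.0779.
Each bolus raises the concentration by D/Vd = 1149/51 ≈ 22.529 mg/L.
Cmax,ss = C₀/(1 − f) ≈ 22.529/0.9277 ≈ 24.285 mg/L.
Steady-state trough Cmin,ss = Cmax,ss·f ≈ 24.285 × 0.0723 ≈ 1.756 mg/L.

1.8 mg/L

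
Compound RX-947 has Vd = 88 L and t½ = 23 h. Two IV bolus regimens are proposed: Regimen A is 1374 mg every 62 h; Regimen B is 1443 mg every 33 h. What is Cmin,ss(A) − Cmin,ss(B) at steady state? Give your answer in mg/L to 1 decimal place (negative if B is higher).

-6.8 mg/L

Regimen A: f = (1/2)^(62/23) ≈ 0.1544; Cmin,ss = (1374/88)·f/(1−f) ≈ 2.851 mg/L.
Regimen B: f = (1/2)^(33/23) ≈ 0.3699; Cmin,ss = (1443/88)·f/(1−f) ≈ 9.626 mg/L.
Difference ≈ 2.851 − 9.626 ≈ -6.775 mg/L.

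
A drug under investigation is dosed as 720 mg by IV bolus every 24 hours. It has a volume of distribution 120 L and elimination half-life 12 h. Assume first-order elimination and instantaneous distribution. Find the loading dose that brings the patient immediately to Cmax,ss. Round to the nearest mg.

960 mg

f = (1/2)^(24/12) ≈ 0.250000; accumulation ratio R = 1/(1−f) ≈ 1.33333.
Loading dose to hit Cmax,ss on first dose: D_load = D_maint·R ≈ 720 × 1.33333 ≈ 960.00 mg.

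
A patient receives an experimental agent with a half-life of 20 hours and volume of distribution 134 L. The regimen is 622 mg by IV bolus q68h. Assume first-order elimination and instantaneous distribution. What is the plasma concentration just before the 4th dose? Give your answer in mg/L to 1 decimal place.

0.5 mg/L

f = (1/2)^(τ/t½) = (1/2)^(68/20) ≈ 0.0947.
C₀ = D/Vd = 622/134 ≈ 4.642 mg/L.
Before the 4th dose, 3 doses have been given. Superposition: Cmin = C₀·(f + f² + … + f^3).
≈ 4.642 × (0.0947 + 0.0090 + 0.0008) ≈ 4.642 × 0.1045 ≈ 0.485 mg/L.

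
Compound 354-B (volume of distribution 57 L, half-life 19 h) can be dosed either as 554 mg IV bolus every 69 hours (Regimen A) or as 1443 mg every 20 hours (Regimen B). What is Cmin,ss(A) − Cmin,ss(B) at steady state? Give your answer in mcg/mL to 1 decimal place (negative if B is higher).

-22.7 mcg/mL

Regimen A: f = (1/2)^(69/19) ≈ 0.0807; Cmin,ss = (554/57)·f/(1−f) ≈ 0.853 mcg/mL.
Regimen B: f = (1/2)^(20/19) ≈ 0.4821; Cmin,ss = (1443/57)·f/(1−f) ≈ 23.566 mcg/mL.
Difference ≈ 0.853 − 23.566 ≈ -22.713 mcg/mL.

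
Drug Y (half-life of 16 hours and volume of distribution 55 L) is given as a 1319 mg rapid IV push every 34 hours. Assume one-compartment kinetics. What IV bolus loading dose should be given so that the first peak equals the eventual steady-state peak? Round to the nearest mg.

f = (1/2)^(34/16) ≈ 0.229251; accumulation ratio R = 1/(1−f) ≈ 1.29744.
Loading dose to hit Cmax,ss on first dose: D_load = D_maint·R ≈ 1319 × 1.29744 ≈ 1711.32 mg.

1711 mg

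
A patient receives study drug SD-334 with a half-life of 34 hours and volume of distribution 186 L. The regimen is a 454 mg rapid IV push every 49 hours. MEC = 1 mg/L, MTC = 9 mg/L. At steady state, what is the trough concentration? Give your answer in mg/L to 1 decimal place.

1.4 mg/L

τ/t½ = 49/34 ≈ 1.4412, so fraction remaining f = (1/2)^(49/34) ≈ 0.3683.
Single-dose peak C₀ = D/Vd = 454/186 ≈ 2.441 mg/L.
Steady-state trough Cmin,ss = C₀·f/(1−f) ≈ 2.441 × 0.3683/0.6317 ≈ 1.423 mg/L.
Trough 1.4 mg/L vs MEC 1 mg/L: adequate.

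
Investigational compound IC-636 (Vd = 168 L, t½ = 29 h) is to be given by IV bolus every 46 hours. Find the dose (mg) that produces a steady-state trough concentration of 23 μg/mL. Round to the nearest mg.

7738 mg

τ/t½ = 46/29 ≈ 1.5862, so f = (1/2)^(46/29) ≈ 0.333046.
Cmin,ss = (D/Vd)·f/(1−f), so D = Cmin,ss·Vd·(1−f)/f.
D = 23 × 168 × (1−f)/f ≈ 23 × 168 × 2.00259 ≈ 7738.01 mg.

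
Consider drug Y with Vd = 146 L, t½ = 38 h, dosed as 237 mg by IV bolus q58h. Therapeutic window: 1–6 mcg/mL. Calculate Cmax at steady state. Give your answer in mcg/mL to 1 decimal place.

2.5 mcg/mL

Over one 58-h interval, 58/38 ≈ 1.5263 half-lives elapse, leaving f ≈ 0.3472 of each dose.
Accumulation ratio R = 1/(1 − f) ≈ 1/0.6528 ≈ 1.5319.
Single-dose peak C₀ = D/Vd = 237/146 ≈ 1.623 mcg/mL.
Steady-state peak Cmax,ss = C₀·R ≈ 1.623 × 1.5319 ≈ 2.486 mcg/mL.
Peak 2.5 mcg/mL vs MTC 6 mcg/mL: below toxic threshold.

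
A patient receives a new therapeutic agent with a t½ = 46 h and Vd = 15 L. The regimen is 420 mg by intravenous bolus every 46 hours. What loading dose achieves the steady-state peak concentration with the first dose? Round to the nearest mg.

f = (1/2)^(46/46) ≈ 0.500000; accumulation ratio R = 1/(1−f) ≈ 2.00000.
Loading dose to hit Cmax,ss on first dose: D_load = D_maint·R ≈ 420 × 2.00000 ≈ 840.00 mg.

840 mg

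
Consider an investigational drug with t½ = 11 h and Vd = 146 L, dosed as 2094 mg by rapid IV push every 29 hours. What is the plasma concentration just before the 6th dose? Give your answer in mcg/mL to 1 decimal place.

f = (1/2)^(τ/t½) = (1/2)^(29/11) ≈ 0.1608.
C₀ = D/Vd = 2094/146 ≈ 14.342 mcg/mL.
Before the 6th dose, 5 doses have been given. Superposition: Cmin = C₀·(f + f² + … + f^5).
≈ 14.342 × (0.1608 + 0.0259 + 0.0042 + 0.0007 + 0.0001) ≈ 14.342 × 0.1917 ≈ 2.749 mcg/mL.

2.7 mcg/mL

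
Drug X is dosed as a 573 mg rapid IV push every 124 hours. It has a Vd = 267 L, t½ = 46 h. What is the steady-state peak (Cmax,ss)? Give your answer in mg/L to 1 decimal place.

Over one 124-h interval, 124/46 ≈ 2.6957 half-lives elapse, leaving f ≈ 0.1544 of each dose.
At steady state, accumulation factor R = 1/(1 − e^(−kτ)) ≈ 1.1826.
Each bolus raises the concentration by D/Vd = 573/267 ≈ 2.146 mg/L.
Steady-state peak Cmax,ss = C₀·R ≈ 2.146 × 1.1826 ≈ 2.538 mg/L.

2.5 mg/L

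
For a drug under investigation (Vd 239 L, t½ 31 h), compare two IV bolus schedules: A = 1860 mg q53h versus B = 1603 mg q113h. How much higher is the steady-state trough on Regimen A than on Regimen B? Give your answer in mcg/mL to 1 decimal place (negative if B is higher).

2.8 mcg/mL

Regimen A: f = (1/2)^(53/31) ≈ 0.3057; Cmin,ss = (1860/239)·f/(1−f) ≈ 3.427 mcg/mL.
Regimen B: f = (1/2)^(113/31) ≈ 0.0799; Cmin,ss = (1603/239)·f/(1−f) ≈ 0.582 mcg/mL.
Difference ≈ 3.427 − 0.582 ≈ 2.845 mcg/mL.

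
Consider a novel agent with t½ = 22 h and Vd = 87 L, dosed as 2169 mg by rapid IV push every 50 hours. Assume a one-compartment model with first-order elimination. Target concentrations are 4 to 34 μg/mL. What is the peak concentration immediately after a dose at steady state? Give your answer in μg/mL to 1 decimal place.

31.4 μg/mL

Over one 50-h interval, 50/22 ≈ 2.2727 half-lives elapse, leaving f ≈ 0.2069 of each dose.
At steady state, accumulation factor R = 1/(1 − e^(−kτ)) ≈ 1.2609.
Each bolus raises the concentration by D/Vd = 2169/87 ≈ 24.931 μg/mL.
Steady-state peak Cmax,ss = C₀·R ≈ 24.931 × 1.2609 ≈ 31.435 μg/mL.
Peak 31.4 μg/mL vs MTC 34 μg/mL: below toxic threshold.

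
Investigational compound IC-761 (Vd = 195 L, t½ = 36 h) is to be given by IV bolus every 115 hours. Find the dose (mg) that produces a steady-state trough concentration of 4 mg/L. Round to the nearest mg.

6360 mg

τ/t½ = 115/36 ≈ 3.1944, so f = (1/2)^(115/36) ≈ 0.109239.
Cmin,ss = (D/Vd)·f/(1−f), so D = Cmin,ss·Vd·(1−f)/f.
D = 4 × 195 × (1−f)/f ≈ 4 × 195 × 8.15424 ≈ 6360.31 mg.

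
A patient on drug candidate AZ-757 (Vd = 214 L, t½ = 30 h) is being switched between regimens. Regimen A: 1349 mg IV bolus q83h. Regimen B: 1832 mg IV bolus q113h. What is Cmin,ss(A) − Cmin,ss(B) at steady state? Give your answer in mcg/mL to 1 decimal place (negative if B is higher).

0.4 mcg/mL

Regimen A: f = (1/2)^(83/30) ≈ 0.1469; Cmin,ss = (1349/214)·f/(1−f) ≈ 1.085 mcg/mL.
Regimen B: f = (1/2)^(113/30) ≈ 0.0735; Cmin,ss = (1832/214)·f/(1−f) ≈ 0.679 mcg/mL.
Difference ≈ 1.085 − 0.679 ≈ 0.406 mcg/mL.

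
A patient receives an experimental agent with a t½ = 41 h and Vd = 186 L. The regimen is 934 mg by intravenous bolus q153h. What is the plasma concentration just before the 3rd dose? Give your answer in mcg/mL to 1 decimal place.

0.4 mcg/mL

f = (1/2)^(τ/t½) = (1/2)^(153/41) ≈ 0.0753.
C₀ = D/Vd = 934/186 ≈ 5.022 mcg/mL.
Before the 3rd dose, 2 doses have been given. Superposition: Cmin = C₀·(f + f²).
≈ 5.022 × (0.0753 + 0.0057) ≈ 5.022 × 0.0810 ≈ 0.407 mcg/mL.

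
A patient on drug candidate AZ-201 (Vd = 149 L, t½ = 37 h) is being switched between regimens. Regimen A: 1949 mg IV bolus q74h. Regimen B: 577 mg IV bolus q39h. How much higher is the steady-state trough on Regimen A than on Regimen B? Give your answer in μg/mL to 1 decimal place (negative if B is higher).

0.8 μg/mL

Regimen A: f = (1/2)^(74/37) ≈ 0.2500; Cmin,ss = (1949/149)·f/(1−f) ≈ 4.360 μg/mL.
Regimen B: f = (1/2)^(39/37) ≈ 0.4816; Cmin,ss = (577/149)·f/(1−f) ≈ 3.598 μg/mL.
Difference ≈ 4.360 − 3.598 ≈ 0.762 μg/mL.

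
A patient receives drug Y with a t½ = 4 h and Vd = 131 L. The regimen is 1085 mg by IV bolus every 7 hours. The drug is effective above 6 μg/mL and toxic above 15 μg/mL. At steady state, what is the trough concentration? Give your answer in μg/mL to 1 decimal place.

3.5 μg/mL

Over one 7-h interval, 7/4 ≈ 1.75 half-lives elapse, leaving f ≈ 0.2973 of each dose.
Accumulation ratio R = 1/(1 − f) ≈ 1/0.7027 ≈ 1.4231.
Single-dose peak C₀ = D/Vd = 1085/131 ≈ 8.282 μg/mL.
Steady-state peak Cmax,ss = C₀·R ≈ 8.282 × 1.4231 ≈ 11.786 μg/mL.
Steady-state trough Cmin,ss = Cmax,ss·f ≈ 11.786 × 0.2973 ≈ 3.504 μg/mL.
Trough 3.5 μg/mL vs MEC 6 μg/mL: subtherapeutic.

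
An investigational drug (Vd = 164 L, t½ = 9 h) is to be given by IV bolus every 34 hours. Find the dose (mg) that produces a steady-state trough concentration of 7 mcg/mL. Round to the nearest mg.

14598 mg

τ/t½ = 34/9 ≈ 3.7778, so f = (1/2)^(34/9) ≈ 0.072908.
Cmin,ss = (D/Vd)·f/(1−f), so D = Cmin,ss·Vd·(1−f)/f.
D = 7 × 164 × (1−f)/f ≈ 7 × 164 × 12.71592 ≈ 14597.88 mg.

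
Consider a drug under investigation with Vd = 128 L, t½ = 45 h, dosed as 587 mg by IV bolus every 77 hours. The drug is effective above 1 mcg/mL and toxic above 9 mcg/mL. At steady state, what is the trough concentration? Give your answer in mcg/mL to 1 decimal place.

2.0 mcg/mL

k = ln2/t½ = ln2/45 ≈ 0.015403 h⁻¹; fraction remaining f = e^(−kτ) = e^(−0.015403×77) ≈ 0.3054.
Accumulation ratio R = 1/(1 − f) ≈ 1/0.6946 ≈ 1.4397.
Single-dose peak C₀ = D/Vd = 587/128 ≈ 4.586 mcg/mL.
Cmax,ss = C₀/(1 − f) ≈ 4.586/0.6946 ≈ 6.602 mcg/mL.
Steady-state trough Cmin,ss = Cmax,ss·f ≈ 6.602 × 0.3054 ≈ 2.016 mcg/mL.
Trough 2.0 mcg/mL vs MEC 1 mcg/mL: adequate.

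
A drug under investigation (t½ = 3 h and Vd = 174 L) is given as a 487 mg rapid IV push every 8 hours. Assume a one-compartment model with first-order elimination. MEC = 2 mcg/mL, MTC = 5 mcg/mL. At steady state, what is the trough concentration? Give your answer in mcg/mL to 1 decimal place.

0.5 mcg/mL

τ/t½ = 8/3 ≈ 2.6667, so fraction remaining f = (1/2)^(8/3) ≈ 0.1575.
At steady state, accumulation factor R = 1/(1 − e^(−kτ)) ≈ 1.1869.
Single-dose peak C₀ = D/Vd = 487/174 ≈ 2.799 mcg/mL.
Cmax,ss = C₀/(1 − f) ≈ 2.799/0.8425 ≈ 3.322 mcg/mL.
One interval later, Cmin,ss = Cmax,ss·e^(−kτ) ≈ 3.322 × 0.1575 ≈ 0.523 mcg/mL.
Trough 0.5 mcg/mL vs MEC 2 mcg/mL: subtherapeutic.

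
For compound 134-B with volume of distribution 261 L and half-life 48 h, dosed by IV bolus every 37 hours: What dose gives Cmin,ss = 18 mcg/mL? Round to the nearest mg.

τ/t½ = 37/48 ≈ 0.77083, so f = (1/2)^(37/48) ≈ 0.586079.
Cmin,ss = (D/Vd)·f/(1−f), so D = Cmin,ss·Vd·(1−f)/f.
D = 18 × 261 × (1−f)/f ≈ 18 × 261 × 0.70625 ≈ 3317.96 mg.

3318 mg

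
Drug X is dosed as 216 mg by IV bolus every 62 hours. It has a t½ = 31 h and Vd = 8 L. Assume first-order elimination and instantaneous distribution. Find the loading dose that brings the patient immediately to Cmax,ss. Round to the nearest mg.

f = (1/2)^(62/31) ≈ 0.250000; accumulation ratio R = 1/(1−f) ≈ 1.33333.
Loading dose to hit Cmax,ss on first dose: D_load = D_maint·R ≈ 216 × 1.33333 ≈ 288.00 mg.

288 mg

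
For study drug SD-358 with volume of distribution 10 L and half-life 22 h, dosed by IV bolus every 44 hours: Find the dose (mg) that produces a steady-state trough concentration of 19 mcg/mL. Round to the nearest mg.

τ/t½ = 44/22 ≈ 2, so f = (1/2)^(44/22) ≈ 0.250000.
Cmin,ss = (D/Vd)·f/(1−f), so D = Cmin,ss·Vd·(1−f)/f.
D = 19 × 10 × (1−f)/f ≈ 19 × 10 × 3.00000 ≈ 570.00 mg.

570 mg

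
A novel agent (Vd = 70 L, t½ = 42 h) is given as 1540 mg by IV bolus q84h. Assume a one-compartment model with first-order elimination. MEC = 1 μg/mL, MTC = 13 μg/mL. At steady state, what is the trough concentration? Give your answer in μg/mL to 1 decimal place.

7.3 μg/mL

τ = 84 h = 2 half-lives, so f = (1/2)^2 = 0.25.
Accumulation ratio R = 1/(1 − f) = 1/0.75 = 4/3.
Single-dose peak C₀ = D/Vd = 1540/70 = 22 μg/mL.
Steady-state peak Cmax,ss = C₀·R = 22 × 4/3 ≈ 29.333 μg/mL.
Steady-state trough Cmin,ss = Cmax,ss·f ≈ 29.333 × 0.25 ≈ 7.333 μg/mL.
Trough 7.3 μg/mL vs MEC 1 μg/mL: adequate.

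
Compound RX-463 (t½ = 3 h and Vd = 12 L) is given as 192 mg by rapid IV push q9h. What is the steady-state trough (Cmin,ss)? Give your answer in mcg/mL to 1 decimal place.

2.3 mcg/mL

τ = 9 h = 3 half-lives, so f = (1/2)^3 = 0.125.
Accumulation ratio R = 1/(1 − f) = 1/0.875 = 8/7.
Single-dose peak C₀ = D/Vd = 192/12 = 16 mcg/mL.
Steady-state peak Cmax,ss = C₀·R = 16 × 8/7 ≈ 18.286 mcg/mL.
Steady-state trough Cmin,ss = Cmax,ss·f ≈ 18.286 × 0.125 ≈ 2.286 mcg/mL.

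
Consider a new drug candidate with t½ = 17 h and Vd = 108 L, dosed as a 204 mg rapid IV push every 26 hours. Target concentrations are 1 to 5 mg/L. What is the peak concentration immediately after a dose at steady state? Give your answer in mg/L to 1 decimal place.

τ/t½ = 26/17 ≈ 1.5294, so fraction remaining f = (1/2)^(26/17) ≈ 0.3464.
At steady state, accumulation factor R = 1/(1 − e^(−kτ)) ≈ 1.5300.
Single-dose peak C₀ = D/Vd = 204/108 ≈ 1.889 mg/L.
Cmax,ss = C₀/(1 − f) ≈ 1.889/0.6536 ≈ 2.890 mg/L.
Peak 2.9 mg/L vs MTC 5 mg/L: below toxic threshold.

2.9 mg/L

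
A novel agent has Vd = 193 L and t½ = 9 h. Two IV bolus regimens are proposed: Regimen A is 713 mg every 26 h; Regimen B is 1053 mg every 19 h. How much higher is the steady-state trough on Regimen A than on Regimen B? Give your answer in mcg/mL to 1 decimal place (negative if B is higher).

-1.1 mcg/mL

Regimen A: f = (1/2)^(26/9) ≈ 0.1350; Cmin,ss = (713/193)·f/(1−f) ≈ 0.577 mcg/mL.
Regimen B: f = (1/2)^(19/9) ≈ 0.2315; Cmin,ss = (1053/193)·f/(1−f) ≈ 1.644 mcg/mL.
Difference ≈ 0.577 − 1.644 ≈ -1.067 mcg/mL.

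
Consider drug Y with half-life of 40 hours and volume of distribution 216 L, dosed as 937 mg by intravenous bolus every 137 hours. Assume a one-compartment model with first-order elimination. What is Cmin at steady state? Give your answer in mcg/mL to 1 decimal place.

Over one 137-h interval, 137/40 ≈ 3.425 half-lives elapse, leaving f ≈ 0.0931 of each dose.
At steady state, accumulation factor R = 1/(1 − e^(−kτ)) ≈ 1.1027.
Single-dose peak C₀ = D/Vd = 937/216 ≈ 4.338 mcg/mL.
Steady-state peak Cmax,ss = C₀·R ≈ 4.338 × 1.1027 ≈ 4.784 mcg/mL.
Steady-state trough Cmin,ss = Cmax,ss·f ≈ 4.784 × 0.0931 ≈ 0.445 mcg/mL.

0.4 mcg/mL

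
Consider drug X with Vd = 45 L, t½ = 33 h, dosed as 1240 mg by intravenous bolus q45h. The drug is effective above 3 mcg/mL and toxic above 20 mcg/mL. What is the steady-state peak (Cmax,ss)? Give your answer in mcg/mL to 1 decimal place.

Over one 45-h interval, 45/33 ≈ 1.3636 half-lives elapse, leaving f ≈ 0.3886 of each dose.
Accumulation ratio R = 1/(1 − f) ≈ 1/0.6114 ≈ 1.6356.
Single-dose peak C₀ = D/Vd = 1240/45 ≈ 27.556 mcg/mL.
Steady-state peak Cmax,ss = C₀·R ≈ 27.556 × 1.6356 ≈ 45.071 mcg/mL.
Peak 45.1 mcg/mL vs MTC 20 mcg/mL: exceeds toxic threshold.

45.1 mcg/mL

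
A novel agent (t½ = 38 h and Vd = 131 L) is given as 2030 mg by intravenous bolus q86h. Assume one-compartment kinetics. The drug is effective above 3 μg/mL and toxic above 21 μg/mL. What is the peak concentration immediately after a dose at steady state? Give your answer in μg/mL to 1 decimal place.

k = ln2/t½ = ln2/38 ≈ 0.018241 h⁻¹; fraction remaining f = e^(−kτ) = e^(−0.018241×86) ≈ 0.2083.
At steady state, accumulation factor R = 1/(1 − e^(−kτ)) ≈ 1.2631.
Single-dose peak C₀ = D/Vd = 2030/131 ≈ 15.496 μg/mL.
Steady-state peak Cmax,ss = C₀·R ≈ 15.496 × 1.2631 ≈ 19.573 μg/mL.
Peak 19.6 μg/mL vs MTC 21 μg/mL: below toxic threshold.

19.6 μg/mL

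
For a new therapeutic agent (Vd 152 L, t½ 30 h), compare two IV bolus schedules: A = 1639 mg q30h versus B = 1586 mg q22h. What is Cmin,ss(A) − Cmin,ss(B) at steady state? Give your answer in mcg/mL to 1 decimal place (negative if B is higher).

-5.0 mcg/mL

Regimen A: f = (1/2)^(30/30) ≈ 0.5000; Cmin,ss = (1639/152)·f/(1−f) ≈ 10.783 mcg/mL.
Regimen B: f = (1/2)^(22/30) ≈ 0.6015; Cmin,ss = (1586/152)·f/(1−f) ≈ 15.750 mcg/mL.
Difference ≈ 10.783 − 15.750 ≈ -4.967 mcg/mL.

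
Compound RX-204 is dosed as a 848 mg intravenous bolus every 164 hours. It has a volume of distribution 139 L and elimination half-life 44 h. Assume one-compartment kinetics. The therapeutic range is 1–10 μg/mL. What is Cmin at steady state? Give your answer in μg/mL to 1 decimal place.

τ/t½ = 164/44 ≈ 3.7273, so fraction remaining f = (1/2)^(164/44) ≈ 0.0755.
At steady state, accumulation factor R = 1/(1 − e^(−kτ)) ≈ 1.0817.
Single-dose peak C₀ = D/Vd = 848/139 ≈ 6.101 μg/mL.
Steady-state peak Cmax,ss = C₀·R ≈ 6.101 × 1.0817 ≈ 6.599 μg/mL.
One interval later, Cmin,ss = Cmax,ss·e^(−kτ) ≈ 6.599 × 0.0755 ≈ 0.498 μg/mL.
Trough 0.5 μg/mL vs MEC 1 μg/mL: subtherapeutic.

0.5 μg/mL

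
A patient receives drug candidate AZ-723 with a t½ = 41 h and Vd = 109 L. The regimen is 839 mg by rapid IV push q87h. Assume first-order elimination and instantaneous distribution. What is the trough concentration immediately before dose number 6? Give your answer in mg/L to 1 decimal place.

2.3 mg/L

f = (1/2)^(τ/t½) = (1/2)^(87/41) ≈ 0.2297.
C₀ = D/Vd = 839/109 ≈ 7.697 mg/L.
Before the 6th dose, 5 doses have been given. Superposition: Cmin = C₀·(f + f² + … + f^5).
≈ 7.697 × (0.2297 + 0.0528 + 0.0121 + 0.0028 + 0.0006) ≈ 7.697 × 0.2980 ≈ 2.294 mg/L.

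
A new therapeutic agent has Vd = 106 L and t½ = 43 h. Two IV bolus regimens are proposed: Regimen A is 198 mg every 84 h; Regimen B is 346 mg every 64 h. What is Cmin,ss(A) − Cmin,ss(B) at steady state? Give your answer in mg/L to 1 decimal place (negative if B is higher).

-1.2 mg/L

Regimen A: f = (1/2)^(84/43) ≈ 0.2582; Cmin,ss = (198/106)·f/(1−f) ≈ 0.650 mg/L.
Regimen B: f = (1/2)^(64/43) ≈ 0.3564; Cmin,ss = (346/106)·f/(1−f) ≈ 1.808 mg/L.
Difference ≈ 0.650 − 1.808 ≈ -1.158 mg/L.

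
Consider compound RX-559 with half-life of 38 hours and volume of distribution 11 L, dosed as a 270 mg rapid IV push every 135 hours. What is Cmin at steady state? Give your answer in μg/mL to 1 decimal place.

Over one 135-h interval, 135/38 ≈ 3.5526 half-lives elapse, leaving f ≈ 0.0852 of each dose.
Each bolus raises the concentration by D/Vd = 270/11 ≈ 24.545 μg/mL.
Steady-state trough Cmin,ss = C₀·f/(1−f) ≈ 24.545 × 0.0852/0.9148 ≈ 2.286 μg/mL.

2.3 μg/mL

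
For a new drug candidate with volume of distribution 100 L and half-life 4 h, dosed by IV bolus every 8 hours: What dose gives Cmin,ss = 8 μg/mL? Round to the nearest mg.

2400 mg

τ/t½ = 8/4 ≈ 2, so f = (1/2)^(8/4) ≈ 0.250000.
Cmin,ss = (D/Vd)·f/(1−f), so D = Cmin,ss·Vd·(1−f)/f.
D = 8 × 100 × (1−f)/f ≈ 8 × 100 × 3.00000 ≈ 2400.00 mg.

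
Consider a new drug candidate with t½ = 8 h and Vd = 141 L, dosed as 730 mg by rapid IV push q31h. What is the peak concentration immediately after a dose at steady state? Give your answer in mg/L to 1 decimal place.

τ/t½ = 31/8 ≈ 3.875, so fraction remaining f = (1/2)^(31/8) ≈ 0.0682.
Accumulation ratio R = 1/(1 − f) ≈ 1/0.9318 ≈ 1.0732.
Each bolus raises the concentration by D/Vd = 730/141 ≈ 5.177 mg/L.
Steady-state peak Cmax,ss = C₀·R ≈ 5.177 × 1.0732 ≈ 5.556 mg/L.

5.6 mg/L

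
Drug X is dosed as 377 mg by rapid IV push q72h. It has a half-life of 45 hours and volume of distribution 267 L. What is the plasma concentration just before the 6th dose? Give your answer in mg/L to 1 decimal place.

f = (1/2)^(τ/t½) = (1/2)^(72/45) ≈ 0.3299.
C₀ = D/Vd = 377/267 ≈ 1.412 mg/L.
Before the 6th dose, 5 doses have been given. Superposition: Cmin = C₀·(f + f² + … + f^5).
≈ 1.412 × (0.3299 + 0.1088 + 0.0359 + 0.0118 + 0.0039) ≈ 1.412 × 0.4903 ≈ 0.692 mg/L.

0.7 mg/L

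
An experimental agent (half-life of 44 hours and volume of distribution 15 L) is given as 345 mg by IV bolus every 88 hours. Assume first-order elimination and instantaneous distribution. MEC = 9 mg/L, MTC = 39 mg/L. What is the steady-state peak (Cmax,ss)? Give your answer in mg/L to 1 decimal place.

30.7 mg/L

The dosing interval is 2 half-lives, so f = 2^(−2) = 0.25.
Accumulation ratio R = 1/(1 − f) = 1/0.75 = 4/3.
Single-dose peak C₀ = D/Vd = 345/15 = 23 mg/L.
Steady-state peak Cmax,ss = C₀·R = 23 × 4/3 ≈ 30.667 mg/L.
Peak 30.7 mg/L vs MTC 39 mg/L: below toxic threshold.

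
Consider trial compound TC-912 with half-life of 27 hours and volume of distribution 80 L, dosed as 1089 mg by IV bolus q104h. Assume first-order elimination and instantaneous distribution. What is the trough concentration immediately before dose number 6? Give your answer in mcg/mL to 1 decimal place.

1.0 mcg/mL

f = (1/2)^(τ/t½) = (1/2)^(104/27) ≈ 0.0693.
C₀ = D/Vd = 1089/80 ≈ 13.613 mcg/mL.
Before the 6th dose, 5 doses have been given. Superposition: Cmin = C₀·(f + f² + … + f^5).
≈ 13.613 × (0.0693 + 0.0048 + 0.0003 + 0.0000 + 0.0000) ≈ 13.613 × 0.0744 ≈ 1.013 mcg/mL.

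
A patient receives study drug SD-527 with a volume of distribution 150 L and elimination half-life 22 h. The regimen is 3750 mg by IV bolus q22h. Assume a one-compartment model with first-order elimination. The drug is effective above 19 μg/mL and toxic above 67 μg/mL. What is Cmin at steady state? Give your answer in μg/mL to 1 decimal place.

The dosing interval is 1 half-life, so f = 2^(−1) = 0.5.
Accumulation ratio R = 1/(1 − f) = 1/0.5 = 2/1.
Single-dose peak C₀ = D/Vd = 3750/150 = 25 μg/mL.
Steady-state peak Cmax,ss = C₀·R = 25 × 2/1 ≈ 50.000 μg/mL.
Steady-state trough Cmin,ss = Cmax,ss·f ≈ 50.000 × 0.5 ≈ 25.000 μg/mL.
Trough 25.0 μg/mL vs MEC 19 μg/mL: adequate.

25.0 μg/mL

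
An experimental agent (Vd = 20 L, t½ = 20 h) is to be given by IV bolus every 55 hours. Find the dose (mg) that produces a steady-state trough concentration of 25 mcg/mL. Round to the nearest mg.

τ/t½ = 55/20 ≈ 2.75, so f = (1/2)^(55/20) ≈ 0.148651.
Cmin,ss = (D/Vd)·f/(1−f), so D = Cmin,ss·Vd·(1−f)/f.
D = 25 × 20 × (1−f)/f ≈ 25 × 20 × 5.72717 ≈ 2863.59 mg.

2864 mg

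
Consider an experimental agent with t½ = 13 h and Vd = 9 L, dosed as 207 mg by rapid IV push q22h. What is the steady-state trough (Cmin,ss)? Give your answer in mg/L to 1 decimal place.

10.3 mg/L

τ/t½ = 22/13 ≈ 1.6923, so fraction remaining f = (1/2)^(22/13) ≈ 0.3094.
Each bolus raises the concentration by D/Vd = 207/9 ≈ 23.000 mg/L.
Steady-state trough Cmin,ss = C₀·f/(1−f) ≈ 23.000 × 0.3094/0.6906 ≈ 10.304 mg/L.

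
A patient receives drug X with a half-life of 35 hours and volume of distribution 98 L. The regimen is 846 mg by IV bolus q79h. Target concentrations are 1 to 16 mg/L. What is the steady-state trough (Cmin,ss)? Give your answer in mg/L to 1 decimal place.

2.3 mg/L

Over one 79-h interval, 79/35 ≈ 2.2571 half-lives elapse, leaving f ≈ 0.2092 of each dose.
Single-dose peak C₀ = D/Vd = 846/98 ≈ 8.633 mg/L.
Steady-state trough Cmin,ss = C₀·f/(1−f) ≈ 8.633 × 0.2092/0.7908 ≈ 2.284 mg/L.
Trough 2.3 mg/L vs MEC 1 mg/L: adequate.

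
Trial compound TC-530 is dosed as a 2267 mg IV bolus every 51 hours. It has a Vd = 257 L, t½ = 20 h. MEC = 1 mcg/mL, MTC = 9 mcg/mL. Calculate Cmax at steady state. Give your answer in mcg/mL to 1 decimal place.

τ/t½ = 51/20 ≈ 2.55, so fraction remaining f = (1/2)^(51/20) ≈ 0.1708.
At steady state, accumulation factor R = 1/(1 − e^(−kτ)) ≈ 1.2060.
Single-dose peak C₀ = D/Vd = 2267/257 ≈ 8.821 mcg/mL.
Steady-state peak Cmax,ss = C₀·R ≈ 8.821 × 1.2060 ≈ 10.638 mcg/mL.
Peak 10.6 mcg/mL vs MTC 9 mcg/mL: exceeds toxic threshold.

10.6 mcg/mL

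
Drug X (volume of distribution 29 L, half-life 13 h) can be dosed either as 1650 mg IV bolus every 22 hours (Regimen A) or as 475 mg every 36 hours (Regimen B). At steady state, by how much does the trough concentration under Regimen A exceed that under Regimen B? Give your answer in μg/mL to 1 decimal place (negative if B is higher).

Regimen A: f = (1/2)^(22/13) ≈ 0.3094; Cmin,ss = (1650/29)·f/(1−f) ≈ 25.491 μg/mL.
Regimen B: f = (1/2)^(36/13) ≈ 0.1467; Cmin,ss = (475/29)·f/(1−f) ≈ 2.816 μg/mL.
Difference ≈ 25.491 − 2.816 ≈ 22.675 μg/mL.

22.7 μg/mL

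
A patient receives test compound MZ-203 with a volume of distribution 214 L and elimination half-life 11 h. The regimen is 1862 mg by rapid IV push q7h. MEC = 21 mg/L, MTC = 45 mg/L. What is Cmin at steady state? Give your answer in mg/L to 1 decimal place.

15.7 mg/L

Over one 7-h interval, 7/11 ≈ 0.63636 half-lives elapse, leaving f ≈ 0.6433 of each dose.
Each bolus raises the concentration by D/Vd = 1862/214 ≈ 8.701 mg/L.
Steady-state trough Cmin,ss = C₀·f/(1−f) ≈ 8.701 × 0.6433/0.3567 ≈ 15.692 mg/L.
Trough 15.7 mg/L vs MEC 21 mg/L: subtherapeutic.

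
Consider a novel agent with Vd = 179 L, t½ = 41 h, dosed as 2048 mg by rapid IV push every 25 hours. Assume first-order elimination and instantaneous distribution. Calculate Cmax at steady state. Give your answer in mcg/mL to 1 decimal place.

33.2 mcg/mL

τ/t½ = 25/41 ≈ 0.60976, so fraction remaining f = (1/2)^(25/41) ≈ 0.6553.
At steady state, accumulation factor R = 1/(1 − e^(−kτ)) ≈ 2.9011.
Single-dose peak C₀ = D/Vd = 2048/179 ≈ 11.441 mcg/mL.
Steady-state peak Cmax,ss = C₀·R ≈ 11.441 × 2.9011 ≈ 33.191 mcg/mL.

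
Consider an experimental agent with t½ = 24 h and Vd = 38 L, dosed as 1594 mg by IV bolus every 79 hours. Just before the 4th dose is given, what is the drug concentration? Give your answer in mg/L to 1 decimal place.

4.8 mg/L

f = (1/2)^(τ/t½) = (1/2)^(79/24) ≈ 0.1021.
C₀ = D/Vd = 1594/38 ≈ 41.947 mg/L.
Before the 4th dose, 3 doses have been given. Superposition: Cmin = C₀·(f + f² + … + f^3).
≈ 41.947 × (0.1021 + 0.0104 + 0.0011) ≈ 41.947 × 0.1136 ≈ 4.765 mg/L.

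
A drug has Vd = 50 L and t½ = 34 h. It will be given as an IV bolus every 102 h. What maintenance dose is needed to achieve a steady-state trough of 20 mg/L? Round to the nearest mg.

τ/t½ = 102/34 ≈ 3, so f = (1/2)^(102/34) ≈ 0.125000.
Cmin,ss = (D/Vd)·f/(1−f), so D = Cmin,ss·Vd·(1−f)/f.
D = 20 × 50 × (1−f)/f ≈ 20 × 50 × 7.00000 ≈ 7000.00 mg.

7000 mg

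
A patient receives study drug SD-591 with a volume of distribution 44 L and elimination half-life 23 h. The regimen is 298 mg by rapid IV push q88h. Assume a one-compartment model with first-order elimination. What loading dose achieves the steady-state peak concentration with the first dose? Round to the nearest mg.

321 mg

f = (1/2)^(88/23) ≈ 0.070507; accumulation ratio R = 1/(1−f) ≈ 1.07586.
Loading dose to hit Cmax,ss on first dose: D_load = D_maint·R ≈ 298 × 1.07586 ≈ 320.61 mg.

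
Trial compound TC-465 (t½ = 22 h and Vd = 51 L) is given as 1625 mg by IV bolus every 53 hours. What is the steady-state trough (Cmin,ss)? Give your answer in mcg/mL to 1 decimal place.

7.4 mcg/mL

τ/t½ = 53/22 ≈ 2.4091, so fraction remaining f = (1/2)^(53/22) ≈ 0.1883.
Single-dose peak C₀ = D/Vd = 1625/51 ≈ 31.863 mcg/mL.
Steady-state trough Cmin,ss = C₀·f/(1−f) ≈ 31.863 × 0.1883/0.8117 ≈ 7.392 mcg/mL.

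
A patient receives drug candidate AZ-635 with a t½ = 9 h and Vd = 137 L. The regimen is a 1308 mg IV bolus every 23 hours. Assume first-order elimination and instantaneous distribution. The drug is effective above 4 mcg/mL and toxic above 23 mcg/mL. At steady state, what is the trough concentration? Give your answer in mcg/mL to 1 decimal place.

k = ln2/t½ = ln2/9 ≈ 0.077016 h⁻¹; fraction remaining f = e^(−kτ) = e^(−0.077016×23) ≈ 0.1701.
At steady state, accumulation factor R = 1/(1 − e^(−kτ)) ≈ 1.2050.
Single-dose peak C₀ = D/Vd = 1308/137 ≈ 9.547 mcg/mL.
Steady-state peak Cmax,ss = C₀·R ≈ 9.547 × 1.2050 ≈ 11.504 mcg/mL.
One interval later, Cmin,ss = Cmax,ss·e^(−kτ) ≈ 11.504 × 0.1701 ≈ 1.957 mcg/mL.
Trough 2.0 mcg/mL vs MEC 4 mcg/mL: subtherapeutic.

2.0 mcg/mL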